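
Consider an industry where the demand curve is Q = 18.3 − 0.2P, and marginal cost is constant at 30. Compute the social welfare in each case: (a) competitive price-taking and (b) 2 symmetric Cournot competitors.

Inverting demand: P = 91.5 − 5Q.
Competitive firms price at marginal cost: P = 30, giving Q = 12.3.
CS = ½·(91.5 − 30)·12.3 = 378.225; PS = (30 − 30)·12.3 = 0; TS = 378.225.
With 2 symmetric Cournot firms, each firm's FOC gives 91.5 − 15q = 30, so q = 4.1, Q = 2·4.1 = 8.2, and P = 50.5.
CS = ½·(91.5 − 50.5)·8.2 = 168.1; PS = (50.5 − 30)·8.2 = 168.1; TS = 336.2.

Competition: TS = 378.225; Cournot: TS = 336.2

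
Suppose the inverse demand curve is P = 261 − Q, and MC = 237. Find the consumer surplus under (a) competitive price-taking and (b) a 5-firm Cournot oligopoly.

Competitive firms price at marginal cost: P = 237, giving Q = 24.
CS = ½·(261 − 237)·24 = 288.
Cournot with 5 identical firms: the symmetric best-response condition is 261 − 6q = 237. Each firm produces q = 4, total output Q = 20, price P = 241.
CS = ½·(261 − 241)·20 = 200.

Competition: CS = 288; Cournot: CS = 200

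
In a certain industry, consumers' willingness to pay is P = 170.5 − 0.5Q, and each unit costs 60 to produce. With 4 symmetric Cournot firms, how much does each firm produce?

q_i = 44.2

In a 4-firm Cournot equilibrium, symmetry and the first-order condition give q = (170.5 − 60)/(2.5) = 44.2. So Q = 176.8 and P = 82.1.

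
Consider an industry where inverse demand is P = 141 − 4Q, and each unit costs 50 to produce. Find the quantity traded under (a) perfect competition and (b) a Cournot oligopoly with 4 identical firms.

Under competition P = MC = 50, so Q = (141 − 50)/4 = 22.75.
With 4 symmetric Cournot firms, each firm's FOC gives 141 − 20q = 50, so q = 4.55, Q = 4·4.55 = 18.2, and P = 68.2.

Competition: Q = 22.75; Cournot: Q = 18.2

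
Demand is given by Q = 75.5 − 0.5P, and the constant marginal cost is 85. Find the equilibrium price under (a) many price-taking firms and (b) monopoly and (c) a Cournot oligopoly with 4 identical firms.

Competition: P = 85; Monopoly: P = 118; Cournot: P = 98.2

Inverting demand: P = 151 − 2Q.
Competitive firms price at marginal cost: P = 85, giving Q = 33.
A monopolist chooses Q where MR = MC. MR = 151 − 4Q; setting this equal to 85 gives Q = 16.5 and P = 118.
Cournot with 4 identical firms: the symmetric best-response condition is 151 − 10q = 85. Each firm produces q = 6.6, total output Q = 26.4, price P = 98.2.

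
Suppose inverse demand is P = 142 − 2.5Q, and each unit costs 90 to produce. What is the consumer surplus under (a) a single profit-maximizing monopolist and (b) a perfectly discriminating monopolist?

A monopolist chooses Q where MR = MC. MR = 142 − 5Q; setting this equal to 90 gives Q = 10.4 and P = 116.
CS = ½·(142 − 116)·10.4 = 135.2.
With perfect price discrimination, output is the efficient level Q = 20.8 (where demand meets MC), but every buyer pays their willingness to pay: CS = 0 and PS = total surplus.
CS = 0.

Monopoly: CS = 135.2; Perfect PD: CS = 0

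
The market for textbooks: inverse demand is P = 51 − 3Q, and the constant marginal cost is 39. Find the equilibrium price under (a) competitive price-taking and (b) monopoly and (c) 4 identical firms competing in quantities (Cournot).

Competition: P = 39; Monopoly: P = 45; Cournot: P = 41.4

Under competition P = MC = 39, so Q = (51 − 39)/3 = 4.
The monopolist equates marginal revenue to marginal cost: 51 − 6Q = 39, so Q = 2. From demand, P = 45.
Cournot with 4 identical firms: the symmetric best-response condition is 51 − 15q = 39. Each firm produces q = 0.8, total output Q = 3.2, price P = 41.4.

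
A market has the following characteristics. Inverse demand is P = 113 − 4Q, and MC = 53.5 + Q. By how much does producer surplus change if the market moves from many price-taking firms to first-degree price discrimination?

Under competition P = MC: 113 − 4Q = 53.5 + Q ⇒ Q = 11.9, P = 65.4.
PS = P·Q − VC(Q) = 65.4·11.9 − (53.5·11.9 + ½·1·11.9²) = 70.805.
Under first-degree price discrimination the firm charges each unit its demand price and produces up to where P = MC, i.e. Q = 11.9. Consumer surplus is zero; producer surplus equals total surplus.
PS = ½·(113 − 53.5)·11.9 = 354.025.
Change in producer surplus: 354.025 − 70.805 = 283.22.

PS rises by 283.22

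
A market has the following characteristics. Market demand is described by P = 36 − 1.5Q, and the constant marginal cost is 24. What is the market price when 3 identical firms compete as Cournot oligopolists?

P = 27

With 3 symmetric Cournot firms, each firm's FOC gives 36 − 6q = 24, so q = 2, Q = 3·2 = 6, and P = 27.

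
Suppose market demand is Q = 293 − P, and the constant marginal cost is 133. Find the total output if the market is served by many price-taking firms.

Q = 160

Inverting demand: P = 293 − Q.
Under competition P = MC = 133, so Q = (293 − 133)/1 = 160.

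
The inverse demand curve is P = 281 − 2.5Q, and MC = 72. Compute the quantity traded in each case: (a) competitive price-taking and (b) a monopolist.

Competitive firms price at marginal cost: P = 72, giving Q = 83.6.
A monopolist chooses Q where MR = MC. MR = 281 − 5Q; setting this equal to 72 gives Q = 41.8 and P = 176.5.

Competition: Q = 83.6; Monopoly: Q = 41.8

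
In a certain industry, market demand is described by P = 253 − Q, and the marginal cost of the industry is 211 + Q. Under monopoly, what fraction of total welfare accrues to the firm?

Monopoly sets MR = MC: 253 − 2Q = 211 + Q ⇒ Q = 14, P = 253 − 14 = 239.
CS = ½·(253 − 239)·14 = 98.
PS = P·Q − VC(Q) = 239·14 − (211·14 + ½·1·14²) = 294.
Share captured = PS/TS = 294/392 = 0.75.

PS/TS = 0.75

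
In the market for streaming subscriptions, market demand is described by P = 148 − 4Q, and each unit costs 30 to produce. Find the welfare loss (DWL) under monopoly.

Competitive firms price at marginal cost: P = 30, giving Q = 29.5.
Monopoly sets MR = MC: 148 − 8Q = 30 ⇒ Q = 14.75, P = 148 − 4·14.75 = 89.
DWL is the triangle between Q = 14.75 and Q = 29.5: ½·(29.5 − 14.75)·(89 − 30) = 435.125.

DWL = 435.125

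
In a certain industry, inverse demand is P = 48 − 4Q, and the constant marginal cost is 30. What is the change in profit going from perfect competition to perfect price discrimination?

Under competition P = MC = 30, so Q = (48 − 30)/4 = 4.5.
Profit = (30 − 30)·4.5 = 0.
With perfect price discrimination, output is the efficient level Q = 4.5 (where demand meets MC), but every buyer pays their willingness to pay: CS = 0 and PS = total surplus.
PS equals the full surplus area, 40.5. Profit = 40.5 = 40.5.
Change in profit: 40.5 − 0 = 40.5.

Profit rises by 40.5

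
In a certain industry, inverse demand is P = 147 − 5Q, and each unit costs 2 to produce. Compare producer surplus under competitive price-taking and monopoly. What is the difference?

PS rises by 1051.25

Under competition P = MC = 2, so Q = (147 − 2)/5 = 29.
PS = (2 − 2)·29 = 0.
The monopolist equates marginal revenue to marginal cost: 147 − 10Q = 2, so Q = 14.5. From demand, P = 74.5.
PS = (74.5 − 2)·14.5 = 1051.25.
Change in producer surplus: 1051.25 − 0 = 1051.25.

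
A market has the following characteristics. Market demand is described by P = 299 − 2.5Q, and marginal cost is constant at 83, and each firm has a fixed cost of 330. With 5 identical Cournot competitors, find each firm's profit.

π_i = 188.4

In a 5-firm Cournot equilibrium, symmetry and the first-order condition give q = (299 − 83)/(15) = 14.4. So Q = 72 and P = 119.
Each firm's profit = (119 − 83)·14.4 − 330 = 188.4.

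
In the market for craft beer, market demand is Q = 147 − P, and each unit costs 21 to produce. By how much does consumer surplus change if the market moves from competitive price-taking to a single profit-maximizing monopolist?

CS falls by 5953.5

Inverting demand: P = 147 − Q.
Under competition P = MC = 21, so Q = (147 − 21)/1 = 126.
CS = ½·(147 − 21)·126 = 7938.
The monopolist equates marginal revenue to marginal cost: 147 − 2Q = 21, so Q = 63. From demand, P = 84.
CS = ½·(147 − 84)·63 = 1984.5.
Change in consumer surplus: 1984.5 − 7938 = −5953.5.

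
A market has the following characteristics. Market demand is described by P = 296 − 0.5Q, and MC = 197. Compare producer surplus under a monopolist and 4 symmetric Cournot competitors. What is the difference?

PS falls by 1764.18

A monopolist chooses Q where MR = MC. MR = 296 − Q; setting this equal to 197 gives Q = 99 and P = 246.5.
PS = (246.5 − 197)·99 = 4900.5.
Cournot with 4 identical firms: the symmetric best-response condition is 296 − 2.5q = 197. Each firm produces q = 39.6, total output Q = 158.4, price P = 216.8.
PS = (216.8 − 197)·158.4 = 3136.32.
Change in producer surplus: 3136.32 − 4900.5 = −1764.18.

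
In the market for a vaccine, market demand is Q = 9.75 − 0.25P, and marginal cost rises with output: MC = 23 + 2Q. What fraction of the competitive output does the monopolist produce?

Inverting demand: P = 39 − 4Q.
A monopolist chooses Q where MR = MC. MR = 39 − 8Q; setting this equal to 23 + 2Q gives Q = 1.6 and P = 32.6.
Competitive equilibrium sets price equal to marginal cost: 39 − 4Q = 23 + 2Q, so Q = 8/3 and P = 85/3.
Ratio Q_m/Q_c = 1.6/(8/3) = 0.6.

Q_m/Q_c = 0.6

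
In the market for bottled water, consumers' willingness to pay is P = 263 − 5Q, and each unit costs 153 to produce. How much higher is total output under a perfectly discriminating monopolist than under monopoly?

Monopoly sets MR = MC: 263 − 10Q = 153 ⇒ Q = 11, P = 263 − 5·11 = 208.
Under first-degree price discrimination the firm charges each unit its demand price and produces up to where P = MC, i.e. Q = 22. Consumer surplus is zero; producer surplus equals total surplus.
Change in total output: 22 − 11 = 11.

Total output rises by 11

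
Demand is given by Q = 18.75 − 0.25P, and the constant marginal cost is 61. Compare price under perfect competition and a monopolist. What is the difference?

Inverting demand: P = 75 − 4Q.
Competitive firms price at marginal cost: P = 61, giving Q = 3.5.
Monopoly sets MR = MC: 75 − 8Q = 61 ⇒ Q = 1.75, P = 75 − 4·1.75 = 68.
Change in price: 68 − 61 = 7.

Price rises by 7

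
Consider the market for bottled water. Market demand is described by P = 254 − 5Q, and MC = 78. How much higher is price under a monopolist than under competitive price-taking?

Perfect competition: P = MC = 78, so 254 − 5Q = 78 and Q = 35.2.
The monopolist equates marginal revenue to marginal cost: 254 − 10Q = 78, so Q = 17.6. From demand, P = 166.
Change in price: 166 − 78 = 88.

P rises by 88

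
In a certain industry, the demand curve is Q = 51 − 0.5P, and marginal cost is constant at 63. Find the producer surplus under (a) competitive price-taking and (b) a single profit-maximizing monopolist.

Inverting demand: P = 102 − 2Q.
Perfect competition: P = MC = 63, so 102 − 2Q = 63 and Q = 19.5.
PS = (63 − 63)·19.5 = 0.
A monopolist chooses Q where MR = MC. MR = 102 − 4Q; setting this equal to 63 gives Q = 9.75 and P = 82.5.
PS = (82.5 − 63)·9.75 = 190.125.

Competition: PS = 0; Monopoly: PS = 190.125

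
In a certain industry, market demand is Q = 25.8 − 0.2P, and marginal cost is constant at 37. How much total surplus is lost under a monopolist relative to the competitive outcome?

DWL = 211.6

Inverting demand: P = 129 − 5Q.
Perfect competition: P = MC = 37, so 129 − 5Q = 37 and Q = 18.4.
A monopolist chooses Q where MR = MC. MR = 129 − 10Q; setting this equal to 37 gives Q = 9.2 and P = 83.
DWL is the triangle between Q = 9.2 and Q = 18.4: ½·(18.4 − 9.2)·(83 − 37) = 211.6.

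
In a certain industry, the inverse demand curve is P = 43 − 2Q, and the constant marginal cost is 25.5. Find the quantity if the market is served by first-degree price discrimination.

Under first-degree price discrimination the firm charges each unit its demand price and produces up to where P = MC, i.e. Q = 8.75. Consumer surplus is zero; producer surplus equals total surplus.

Q = 8.75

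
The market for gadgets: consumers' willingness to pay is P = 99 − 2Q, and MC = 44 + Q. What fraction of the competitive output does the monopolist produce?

Q_m/Q_c = 0.6

The monopolist equates marginal revenue to marginal cost: 99 − 4Q = 44 + Q, so Q = 11. From demand, P = 77.
Under competition P = MC: 99 − 2Q = 44 + Q ⇒ Q = 55/3, P = 187/3.
Ratio Q_m/Q_c = 11/(55/3) = 0.6.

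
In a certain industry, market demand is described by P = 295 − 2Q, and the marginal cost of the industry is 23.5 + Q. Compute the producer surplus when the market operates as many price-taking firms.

Under competition P = MC: 295 − 2Q = 23.5 + Q ⇒ Q = 90.5, P = 114.
PS = P·Q − VC(Q) = 114·90.5 − (23.5·90.5 + ½·1·90.5²) = 4095.125.

PS = 4095.125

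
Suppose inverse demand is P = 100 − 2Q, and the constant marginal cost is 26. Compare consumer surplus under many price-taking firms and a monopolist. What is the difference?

Perfect competition: P = MC = 26, so 100 − 2Q = 26 and Q = 37.
CS = ½·(100 − 26)·37 = 1369.
A monopolist chooses Q where MR = MC. MR = 100 − 4Q; setting this equal to 26 gives Q = 18.5 and P = 63.
CS = ½·(100 − 63)·18.5 = 342.25.
Change in consumer surplus: 342.25 − 1369 = −1026.75.

Consumer surplus falls by 1026.75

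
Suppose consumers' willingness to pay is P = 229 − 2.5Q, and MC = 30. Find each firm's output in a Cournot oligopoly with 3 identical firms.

With 3 symmetric Cournot firms, each firm's FOC gives 229 − 10q = 30, so q = 19.9, Q = 3·19.9 = 59.7, and P = 79.75.

q_i = 19.9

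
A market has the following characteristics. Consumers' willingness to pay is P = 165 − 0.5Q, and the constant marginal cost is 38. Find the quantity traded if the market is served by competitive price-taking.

Q = 254

Under competition P = MC = 38, so Q = (165 − 38)/0.5 = 254.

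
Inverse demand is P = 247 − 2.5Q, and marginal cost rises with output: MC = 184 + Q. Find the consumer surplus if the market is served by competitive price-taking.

CS = 405

Under competition P = MC: 247 − 2.5Q = 184 + Q ⇒ Q = 18, P = 202.
CS = ½·(247 − 202)·18 = 405.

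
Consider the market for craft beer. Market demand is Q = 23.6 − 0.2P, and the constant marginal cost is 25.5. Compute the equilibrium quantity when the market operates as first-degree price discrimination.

Inverting demand: P = 118 − 5Q.
A perfectly discriminating monopolist sells every unit with P(Q) ≥ MC(Q), so output equals the competitive quantity Q = 18.5. Each buyer pays their reservation price, so CS = 0 and the firm captures all surplus.

Q = 18.5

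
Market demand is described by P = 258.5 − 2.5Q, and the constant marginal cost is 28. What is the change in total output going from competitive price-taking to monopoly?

Under competition P = MC = 28, so Q = (258.5 − 28)/2.5 = 92.2.
Monopoly sets MR = MC: 258.5 − 5Q = 28 ⇒ Q = 46.1, P = 258.5 − 2.5·46.1 = 143.25.
Change in total output: 46.1 − 92.2 = −46.1.

Total output falls by 46.1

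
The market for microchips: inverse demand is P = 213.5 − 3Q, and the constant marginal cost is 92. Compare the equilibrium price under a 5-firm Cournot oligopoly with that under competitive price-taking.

With 5 symmetric Cournot firms, each firm's FOC gives 213.5 − 18q = 92, so q = 6.75, Q = 5·6.75 = 33.75, and P = 112.25.
Perfect competition: P = MC = 92, so 213.5 − 3Q = 92 and Q = 40.5.

Cournot: P = 112.25; Competition: P = 92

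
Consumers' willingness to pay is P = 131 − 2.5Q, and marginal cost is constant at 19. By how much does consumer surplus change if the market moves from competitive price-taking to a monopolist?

CS falls by 1881.6

Under competition P = MC = 19, so Q = (131 − 19)/2.5 = 44.8.
CS = ½·(131 − 19)·44.8 = 2508.8.
The monopolist equates marginal revenue to marginal cost: 131 − 5Q = 19, so Q = 22.4. From demand, P = 75.
CS = ½·(131 − 75)·22.4 = 627.2.
Change in consumer surplus: 627.2 − 2508.8 = −1881.6.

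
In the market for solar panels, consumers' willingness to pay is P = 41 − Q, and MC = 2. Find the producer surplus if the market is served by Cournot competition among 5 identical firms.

PS = 211.25

In a 5-firm Cournot equilibrium, symmetry and the first-order condition give q = (41 − 2)/(6) = 6.5. So Q = 32.5 and P = 8.5.
PS = (8.5 − 2)·32.5 = 211.25.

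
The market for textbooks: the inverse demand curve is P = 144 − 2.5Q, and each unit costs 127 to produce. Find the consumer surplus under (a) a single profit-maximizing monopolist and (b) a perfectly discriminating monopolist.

Monopoly sets MR = MC: 144 − 5Q = 127 ⇒ Q = 3.4, P = 144 − 2.5·3.4 = 135.5.
CS = ½·(144 − 135.5)·3.4 = 14.45.
With perfect price discrimination, output is the efficient level Q = 6.8 (where demand meets MC), but every buyer pays their willingness to pay: CS = 0 and PS = total surplus.
CS = 0.

Monopoly: CS = 14.45; Perfect PD: CS = 0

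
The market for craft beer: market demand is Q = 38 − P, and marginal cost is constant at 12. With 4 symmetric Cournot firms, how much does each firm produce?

q_i = 5.2

Inverting demand: P = 38 − Q.
With 4 symmetric Cournot firms, each firm's FOC gives 38 − 5q = 12, so q = 5.2, Q = 4·5.2 = 20.8, and P = 17.2.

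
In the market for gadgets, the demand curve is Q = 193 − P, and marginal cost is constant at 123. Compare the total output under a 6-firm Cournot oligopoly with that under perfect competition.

Inverting demand: P = 193 − Q.
With 6 symmetric Cournot firms, each firm's FOC gives 193 − 7q = 123, so q = 10, Q = 6·10 = 60, and P = 133.
Perfect competition: P = MC = 123, so 193 − Q = 123 and Q = 70.

Cournot: Q = 60; Competition: Q = 70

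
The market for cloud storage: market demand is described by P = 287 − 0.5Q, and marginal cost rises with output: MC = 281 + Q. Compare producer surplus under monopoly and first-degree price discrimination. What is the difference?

The monopolist equates marginal revenue to marginal cost: 287 − Q = 281 + Q, so Q = 3. From demand, P = 285.5.
PS = P·Q − VC(Q) = 285.5·3 − (281·3 + ½·1·3²) = 9.
A perfectly discriminating monopolist sells every unit with P(Q) ≥ MC(Q), so output equals the competitive quantity Q = 4. Each buyer pays their reservation price, so CS = 0 and the firm captures all surplus.
PS = ½·(287 − 281)·4 = 12.
Change in producer surplus: 12 − 9 = 3.

PS rises by 3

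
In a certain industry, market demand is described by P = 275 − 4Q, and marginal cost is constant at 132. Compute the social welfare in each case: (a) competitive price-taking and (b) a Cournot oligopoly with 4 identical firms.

Competition: TS = 2556.125; Cournot: TS = 2453.88

Under competition P = MC = 132, so Q = (275 − 132)/4 = 35.75.
CS = ½·(275 − 132)·35.75 = 2556.125; PS = (132 − 132)·35.75 = 0; TS = 2556.125.
In a 4-firm Cournot equilibrium, symmetry and the first-order condition give q = (275 − 132)/(20) = 7.15. So Q = 28.6 and P = 160.6.
CS = ½·(275 − 160.6)·28.6 = 1635.92; PS = (160.6 − 132)·28.6 = 817.96; TS = 2453.88.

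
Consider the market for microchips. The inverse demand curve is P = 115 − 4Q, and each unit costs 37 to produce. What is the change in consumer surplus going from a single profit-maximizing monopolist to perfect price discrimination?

Monopoly sets MR = MC: 115 − 8Q = 37 ⇒ Q = 9.75, P = 115 − 4·9.75 = 76.
CS = ½·(115 − 76)·9.75 = 190.125.
A perfectly discriminating monopolist sells every unit with P(Q) ≥ MC(Q), so output equals the competitive quantity Q = 19.5. Each buyer pays their reservation price, so CS = 0 and the firm captures all surplus.
CS = 0.
Change in consumer surplus: 0 − 190.125 = −190.125.

Consumer surplus falls by 190.125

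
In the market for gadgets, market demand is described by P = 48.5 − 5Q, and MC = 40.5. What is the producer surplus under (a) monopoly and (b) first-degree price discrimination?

Monopoly: PS = 3.2; Perfect PD: PS = 6.4

The monopolist equates marginal revenue to marginal cost: 48.5 − 10Q = 40.5, so Q = 0.8. From demand, P = 44.5.
PS = (44.5 − 40.5)·0.8 = 3.2.
Under first-degree price discrimination the firm charges each unit its demand price and produces up to where P = MC, i.e. Q = 1.6. Consumer surplus is zero; producer surplus equals total surplus.
PS = ½·(48.5 − 40.5)·1.6 = 6.4.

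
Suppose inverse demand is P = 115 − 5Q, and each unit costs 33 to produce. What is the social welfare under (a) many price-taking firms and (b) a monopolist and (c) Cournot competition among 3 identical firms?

Under competition P = MC = 33, so Q = (115 − 33)/5 = 16.4.
CS = ½·(115 − 33)·16.4 = 672.4; PS = (33 − 33)·16.4 = 0; TS = 672.4.
Monopoly sets MR = MC: 115 − 10Q = 33 ⇒ Q = 8.2, P = 115 − 5·8.2 = 74.
CS = ½·(115 − 74)·8.2 = 168.1; PS = (74 − 33)·8.2 = 336.2; TS = 504.3.
With 3 symmetric Cournot firms, each firm's FOC gives 115 − 20q = 33, so q = 4.1, Q = 3·4.1 = 12.3, and P = 53.5.
CS = ½·(115 − 53.5)·12.3 = 378.225; PS = (53.5 − 33)·12.3 = 252.15; TS = 630.375.

Competition: TS = 672.4; Monopoly: TS = 504.3; Cournot: TS = 630.375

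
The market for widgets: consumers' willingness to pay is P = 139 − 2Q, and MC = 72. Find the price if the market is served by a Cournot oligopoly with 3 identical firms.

P = 88.75

With 3 symmetric Cournot firms, each firm's FOC gives 139 − 8q = 72, so q = 8.375, Q = 3·8.375 = 25.125, and P = 88.75.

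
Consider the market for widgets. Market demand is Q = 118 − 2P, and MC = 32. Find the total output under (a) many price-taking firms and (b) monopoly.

Competition: Q = 54; Monopoly: Q = 27

Inverting demand: P = 59 − 0.5Q.
Under competition P = MC = 32, so Q = (59 − 32)/0.5 = 54.
A monopolist chooses Q where MR = MC. MR = 59 − Q; setting this equal to 32 gives Q = 27 and P = 45.5.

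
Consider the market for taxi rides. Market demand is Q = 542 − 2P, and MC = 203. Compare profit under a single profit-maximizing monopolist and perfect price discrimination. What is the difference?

Profit rises by 2312

Inverting demand: P = 271 − 0.5Q.
A monopolist chooses Q where MR = MC. MR = 271 − Q; setting this equal to 203 gives Q = 68 and P = 237.
Profit = (237 − 203)·68 = 2312.
Under first-degree price discrimination the firm charges each unit its demand price and produces up to where P = MC, i.e. Q = 136. Consumer surplus is zero; producer surplus equals total surplus.
PS equals the full surplus area, 4624. Profit = 4624 = 4624.
Change in profit: 4624 − 2312 = 2312.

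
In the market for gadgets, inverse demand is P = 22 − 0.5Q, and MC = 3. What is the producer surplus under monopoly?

A monopolist chooses Q where MR = MC. MR = 22 − Q; setting this equal to 3 gives Q = 19 and P = 12.5.
PS = (12.5 − 3)·19 = 180.5.

PS = 180.5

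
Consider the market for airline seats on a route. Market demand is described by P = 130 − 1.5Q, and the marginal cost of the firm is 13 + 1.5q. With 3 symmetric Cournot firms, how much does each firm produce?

Cournot with 3 identical firms: the symmetric best-response condition is 130 − 6q = 13 + 1.5q. Each firm produces q = 15.6, total output Q = 46.8, price P = 59.8.

q_i = 15.6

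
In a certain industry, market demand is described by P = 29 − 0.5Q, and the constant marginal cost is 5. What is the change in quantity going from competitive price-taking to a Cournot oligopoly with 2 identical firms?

Quantity falls by 16

Perfect competition: P = MC = 5, so 29 − 0.5Q = 5 and Q = 48.
Cournot with 2 identical firms: the symmetric best-response condition is 29 − 1.5q = 5. Each firm produces q = 16, total output Q = 32, price P = 13.
Change in quantity: 32 − 48 = −16.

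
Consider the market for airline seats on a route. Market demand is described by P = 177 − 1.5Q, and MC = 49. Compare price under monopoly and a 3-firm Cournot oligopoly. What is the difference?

P falls by 32

Monopoly sets MR = MC: 177 − 3Q = 49 ⇒ Q = 128/3, P = 177 − 1.5·128/3 = 113.
With 3 symmetric Cournot firms, each firm's FOC gives 177 − 6q = 49, so q = 64/3, Q = 3·64/3 = 64, and P = 81.
Change in price: 81 − 113 = −32.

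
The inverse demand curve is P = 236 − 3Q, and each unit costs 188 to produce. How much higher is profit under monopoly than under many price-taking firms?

Profit rises by 192

Under competition P = MC = 188, so Q = (236 − 188)/3 = 16.
Profit = (188 − 188)·16 = 0.
A monopolist chooses Q where MR = MC. MR = 236 − 6Q; setting this equal to 188 gives Q = 8 and P = 212.
Profit = (212 − 188)·8 = 192.
Change in profit: 192 − 0 = 192.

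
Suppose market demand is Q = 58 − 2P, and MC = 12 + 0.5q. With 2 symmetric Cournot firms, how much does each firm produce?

q_i = 8.5

Inverting demand: P = 29 − 0.5Q.
With 2 symmetric Cournot firms, each firm's FOC gives 29 − 1.5q = 12 + 0.5q, so q = 8.5, Q = 2·8.5 = 17, and P = 20.5.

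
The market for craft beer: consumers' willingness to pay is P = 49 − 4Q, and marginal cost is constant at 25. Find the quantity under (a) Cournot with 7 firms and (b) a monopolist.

Cournot with 7 identical firms: the symmetric best-response condition is 49 − 32q = 25. Each firm produces q = 0.75, total output Q = 5.25, price P = 28.
Monopoly sets MR = MC: 49 − 8Q = 25 ⇒ Q = 3, P = 49 − 4·3 = 37.

Cournot: Q = 5.25; Monopoly: Q = 3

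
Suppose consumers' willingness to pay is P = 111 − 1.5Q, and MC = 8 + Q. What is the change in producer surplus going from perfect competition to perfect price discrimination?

Under competition P = MC: 111 − 1.5Q = 8 + Q ⇒ Q = 41.2, P = 49.2.
PS = P·Q − VC(Q) = 49.2·41.2 − (8·41.2 + ½·1·41.2²) = 848.72.
Under first-degree price discrimination the firm charges each unit its demand price and produces up to where P = MC, i.e. Q = 41.2. Consumer surplus is zero; producer surplus equals total surplus.
PS = ½·(111 − 8)·41.2 = 2121.8.
Change in producer surplus: 2121.8 − 848.72 = 1273.08.

PS rises by 1273.08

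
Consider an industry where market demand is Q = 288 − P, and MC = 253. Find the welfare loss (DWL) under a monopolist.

Inverting demand: P = 288 − Q.
Perfect competition: P = MC = 253, so 288 − Q = 253 and Q = 35.
The monopolist equates marginal revenue to marginal cost: 288 − 2Q = 253, so Q = 17.5. From demand, P = 270.5.
DWL is the triangle between Q = 17.5 and Q = 35: ½·(35 − 17.5)·(270.5 − 253) = 153.125.

DWL = 153.125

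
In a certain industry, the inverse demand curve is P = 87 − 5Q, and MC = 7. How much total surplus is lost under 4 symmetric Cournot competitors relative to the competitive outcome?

Perfect competition: P = MC = 7, so 87 − 5Q = 7 and Q = 16.
Cournot with 4 identical firms: the symmetric best-response condition is 87 − 25q = 7. Each firm produces q = 3.2, total output Q = 12.8, price P = 23.
DWL is the triangle between Q = 12.8 and Q = 16: ½·(16 − 12.8)·(23 − 7) = 25.6.

DWL = 25.6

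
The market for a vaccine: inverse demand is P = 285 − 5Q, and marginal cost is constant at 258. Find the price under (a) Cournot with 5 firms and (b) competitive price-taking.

Cournot: P = 262.5; Competition: P = 258

With 5 symmetric Cournot firms, each firm's FOC gives 285 − 30q = 258, so q = 0.9, Q = 5·0.9 = 4.5, and P = 262.5.
Competitive firms price at marginal cost: P = 258, giving Q = 5.4.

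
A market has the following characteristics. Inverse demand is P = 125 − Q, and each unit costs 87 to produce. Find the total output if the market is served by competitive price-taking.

Under competition P = MC = 87, so Q = (125 − 87)/1 = 38.

Q = 38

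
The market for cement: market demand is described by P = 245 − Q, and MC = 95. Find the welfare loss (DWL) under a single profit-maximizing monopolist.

DWL = 2812.5

Under competition P = MC = 95, so Q = (245 − 95)/1 = 150.
A monopolist chooses Q where MR = MC. MR = 245 − 2Q; setting this equal to 95 gives Q = 75 and P = 170.
DWL is the triangle between Q = 75 and Q = 150: ½·(150 − 75)·(170 − 95) = 2812.5.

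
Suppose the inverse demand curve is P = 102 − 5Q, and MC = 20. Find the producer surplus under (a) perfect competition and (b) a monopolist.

Competition: PS = 0; Monopoly: PS = 336.2

Competitive firms price at marginal cost: P = 20, giving Q = 16.4.
PS = (20 − 20)·16.4 = 0.
A monopolist chooses Q where MR = MC. MR = 102 − 10Q; setting this equal to 20 gives Q = 8.2 and P = 61.
PS = (61 − 20)·8.2 = 336.2.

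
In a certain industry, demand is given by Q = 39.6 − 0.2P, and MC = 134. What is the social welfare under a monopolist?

TS = 307.2

Inverting demand: P = 198 − 5Q.
The monopolist equates marginal revenue to marginal cost: 198 − 10Q = 134, so Q = 6.4. From demand, P = 166.
CS = ½·(198 − 166)·6.4 = 102.4; PS = (166 − 134)·6.4 = 204.8; TS = 307.2.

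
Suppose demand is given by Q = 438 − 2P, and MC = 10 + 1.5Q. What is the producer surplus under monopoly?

PS = 8736.2

Inverting demand: P = 219 − 0.5Q.
Monopoly sets MR = MC: 219 − Q = 10 + 1.5Q ⇒ Q = 83.6, P = 219 − 0.5·83.6 = 177.2.
PS = P·Q − VC(Q) = 177.2·83.6 − (10·83.6 + ½·1.5·83.6²) = 8736.2.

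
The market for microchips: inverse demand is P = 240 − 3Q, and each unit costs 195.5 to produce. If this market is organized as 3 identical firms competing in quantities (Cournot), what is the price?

P = 206.625

In a 3-firm Cournot equilibrium, symmetry and the first-order condition give q = (240 − 195.5)/(12) = 89/24. So Q = 11.125 and P = 206.625.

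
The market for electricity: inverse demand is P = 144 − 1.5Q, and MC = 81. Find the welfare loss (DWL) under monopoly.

Competitive firms price at marginal cost: P = 81, giving Q = 42.
A monopolist chooses Q where MR = MC. MR = 144 − 3Q; setting this equal to 81 gives Q = 21 and P = 112.5.
DWL is the triangle between Q = 21 and Q = 42: ½·(42 − 21)·(112.5 − 81) = 330.75.

DWL = 330.75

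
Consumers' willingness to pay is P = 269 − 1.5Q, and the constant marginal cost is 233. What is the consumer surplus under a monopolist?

A monopolist chooses Q where MR = MC. MR = 269 − 3Q; setting this equal to 233 gives Q = 12 and P = 251.
CS = ½·(269 − 251)·12 = 108.

CS = 108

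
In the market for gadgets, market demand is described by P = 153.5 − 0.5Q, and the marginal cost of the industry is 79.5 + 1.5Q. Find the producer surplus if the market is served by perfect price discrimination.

PS = 1369

With perfect price discrimination, output is the efficient level Q = 37 (where demand meets MC), but every buyer pays their willingness to pay: CS = 0 and PS = total surplus.
PS = ½·(153.5 − 79.5)·37 = 1369.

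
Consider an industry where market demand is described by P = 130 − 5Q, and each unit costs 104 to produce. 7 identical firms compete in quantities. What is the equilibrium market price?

With 7 symmetric Cournot firms, each firm's FOC gives 130 − 40q = 104, so q = 0.65, Q = 7·0.65 = 4.55, and P = 107.25.

P = 107.25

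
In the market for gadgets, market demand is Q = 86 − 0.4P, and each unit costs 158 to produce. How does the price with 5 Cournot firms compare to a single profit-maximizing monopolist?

Inverting demand: P = 215 − 2.5Q.
In a 5-firm Cournot equilibrium, symmetry and the first-order condition give q = (215 − 158)/(15) = 3.8. So Q = 19 and P = 167.5.
The monopolist equates marginal revenue to marginal cost: 215 − 5Q = 158, so Q = 11.4. From demand, P = 186.5.

Cournot: P = 167.5; Monopoly: P = 186.5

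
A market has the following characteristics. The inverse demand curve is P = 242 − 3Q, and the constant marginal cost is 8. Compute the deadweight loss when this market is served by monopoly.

Perfect competition: P = MC = 8, so 242 − 3Q = 8 and Q = 78.
The monopolist equates marginal revenue to marginal cost: 242 − 6Q = 8, so Q = 39. From demand, P = 125.
DWL is the triangle between Q = 39 and Q = 78: ½·(78 − 39)·(125 − 8) = 2281.5.

DWL = 2281.5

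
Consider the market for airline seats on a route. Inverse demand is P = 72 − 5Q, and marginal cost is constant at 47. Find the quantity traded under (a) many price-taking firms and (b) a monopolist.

Competitive firms price at marginal cost: P = 47, giving Q = 5.
Monopoly sets MR = MC: 72 − 10Q = 47 ⇒ Q = 2.5, P = 72 − 5·2.5 = 59.5.

Competition: Q = 5; Monopoly: Q = 2.5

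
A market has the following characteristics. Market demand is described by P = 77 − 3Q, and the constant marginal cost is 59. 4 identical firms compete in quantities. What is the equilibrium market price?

In a 4-firm Cournot equilibrium, symmetry and the first-order condition give q = (77 − 59)/(15) = 1.2. So Q = 4.8 and P = 62.6.

P = 62.6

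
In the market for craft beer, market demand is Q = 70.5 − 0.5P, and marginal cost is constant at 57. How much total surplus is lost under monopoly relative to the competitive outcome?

DWL = 441

Inverting demand: P = 141 − 2Q.
Perfect competition: P = MC = 57, so 141 − 2Q = 57 and Q = 42.
Monopoly sets MR = MC: 141 − 4Q = 57 ⇒ Q = 21, P = 141 − 2·21 = 99.
DWL is the triangle between Q = 21 and Q = 42: ½·(42 − 21)·(99 − 57) = 441.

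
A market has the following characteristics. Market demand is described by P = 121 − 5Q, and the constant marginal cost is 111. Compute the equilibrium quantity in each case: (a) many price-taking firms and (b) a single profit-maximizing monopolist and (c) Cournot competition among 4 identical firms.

Competition: Q = 2; Monopoly: Q = 1; Cournot: Q = 1.6

Under competition P = MC = 111, so Q = (121 − 111)/5 = 2.
Monopoly sets MR = MC: 121 − 10Q = 111 ⇒ Q = 1, P = 121 − 5·1 = 116.
With 4 symmetric Cournot firms, each firm's FOC gives 121 − 25q = 111, so q = 0.4, Q = 4·0.4 = 1.6, and P = 113.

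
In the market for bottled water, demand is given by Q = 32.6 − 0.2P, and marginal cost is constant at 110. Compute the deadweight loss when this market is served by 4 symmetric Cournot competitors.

DWL = 11.236

Inverting demand: P = 163 − 5Q.
Perfect competition: P = MC = 110, so 163 − 5Q = 110 and Q = 10.6.
With 4 symmetric Cournot firms, each firm's FOC gives 163 − 25q = 110, so q = 2.12, Q = 4·2.12 = 8.48, and P = 120.6.
DWL is the triangle between Q = 8.48 and Q = 10.6: ½·(10.6 − 8.48)·(120.6 − 110) = 11.236.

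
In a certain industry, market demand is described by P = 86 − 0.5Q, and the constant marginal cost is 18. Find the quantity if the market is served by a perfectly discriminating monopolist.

Q = 136

Under first-degree price discrimination the firm charges each unit its demand price and produces up to where P = MC, i.e. Q = 136. Consumer surplus is zero; producer surplus equals total surplus.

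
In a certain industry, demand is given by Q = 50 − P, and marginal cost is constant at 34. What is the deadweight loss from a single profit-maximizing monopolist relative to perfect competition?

Inverting demand: P = 50 − Q.
Under competition P = MC = 34, so Q = (50 − 34)/1 = 16.
A monopolist chooses Q where MR = MC. MR = 50 − 2Q; setting this equal to 34 gives Q = 8 and P = 42.
DWL is the triangle between Q = 8 and Q = 16: ½·(16 − 8)·(42 − 34) = 32.

DWL = 32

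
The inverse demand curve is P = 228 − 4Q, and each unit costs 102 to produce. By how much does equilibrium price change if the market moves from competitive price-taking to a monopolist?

P rises by 63

Under competition P = MC = 102, so Q = (228 − 102)/4 = 31.5.
Monopoly sets MR = MC: 228 − 8Q = 102 ⇒ Q = 15.75, P = 228 − 4·15.75 = 165.
Change in equilibrium price: 165 − 102 = 63.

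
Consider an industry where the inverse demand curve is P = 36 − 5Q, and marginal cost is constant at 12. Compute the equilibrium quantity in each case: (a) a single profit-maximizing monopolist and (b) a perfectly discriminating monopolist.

A monopolist chooses Q where MR = MC. MR = 36 − 10Q; setting this equal to 12 gives Q = 2.4 and P = 24.
Under first-degree price discrimination the firm charges each unit its demand price and produces up to where P = MC, i.e. Q = 4.8. Consumer surplus is zero; producer surplus equals total surplus.

Monopoly: Q = 2.4; Perfect PD: Q = 4.8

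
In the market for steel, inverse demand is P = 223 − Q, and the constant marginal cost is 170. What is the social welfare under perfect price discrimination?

TS = 1404.5

Under first-degree price discrimination the firm charges each unit its demand price and produces up to where P = MC, i.e. Q = 53. Consumer surplus is zero; producer surplus equals total surplus.
TS = 1404.5 (equal to competitive TS).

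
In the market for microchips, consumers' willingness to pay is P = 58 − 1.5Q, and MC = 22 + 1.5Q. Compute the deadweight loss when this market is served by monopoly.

Competitive equilibrium sets price equal to marginal cost: 58 − 1.5Q = 22 + 1.5Q, so Q = 12 and P = 40.
Monopoly sets MR = MC: 58 − 3Q = 22 + 1.5Q ⇒ Q = 8, P = 58 − 1.5·8 = 46.
CS = ½·(58 − 40)·12 = 108; PS = (40·12 − 22·12 − ½·1.5·12²) = 108; TS = 216.
CS = ½·(58 − 46)·8 = 48; PS = (46·8 − 22·8 − ½·1.5·8²) = 144; TS = 192.
DWL = 216 − 192 = 24.

DWL = 24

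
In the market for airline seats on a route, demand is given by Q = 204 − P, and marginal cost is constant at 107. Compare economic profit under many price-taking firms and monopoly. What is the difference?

Inverting demand: P = 204 − Q.
Perfect competition: P = MC = 107, so 204 − Q = 107 and Q = 97.
Profit = (107 − 107)·97 = 0.
The monopolist equates marginal revenue to marginal cost: 204 − 2Q = 107, so Q = 48.5. From demand, P = 155.5.
Profit = (155.5 − 107)·48.5 = 2352.25.
Change in economic profit: 2352.25 − 0 = 2352.25.

π rises by 2352.25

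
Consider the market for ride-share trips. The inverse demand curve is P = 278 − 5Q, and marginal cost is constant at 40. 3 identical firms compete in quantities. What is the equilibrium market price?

P = 99.5

In a 3-firm Cournot equilibrium, symmetry and the first-order condition give q = (278 − 40)/(20) = 11.9. So Q = 35.7 and P = 99.5.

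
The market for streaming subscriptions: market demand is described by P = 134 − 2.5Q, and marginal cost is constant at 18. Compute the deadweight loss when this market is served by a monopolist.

DWL = 672.8

Competitive firms price at marginal cost: P = 18, giving Q = 46.4.
The monopolist equates marginal revenue to marginal cost: 134 − 5Q = 18, so Q = 23.2. From demand, P = 76.
DWL is the triangle between Q = 23.2 and Q = 46.4: ½·(46.4 − 23.2)·(76 − 18) = 672.8.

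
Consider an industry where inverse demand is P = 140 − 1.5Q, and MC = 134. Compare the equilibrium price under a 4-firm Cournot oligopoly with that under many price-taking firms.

In a 4-firm Cournot equilibrium, symmetry and the first-order condition give q = (140 − 134)/(7.5) = 0.8. So Q = 3.2 and P = 135.2.
Competitive firms price at marginal cost: P = 134, giving Q = 4.

Cournot: P = 135.2; Competition: P = 134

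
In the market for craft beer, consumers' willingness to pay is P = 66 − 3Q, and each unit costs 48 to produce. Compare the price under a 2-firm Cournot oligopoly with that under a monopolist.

With 2 symmetric Cournot firms, each firm's FOC gives 66 − 9q = 48, so q = 2, Q = 2·2 = 4, and P = 54.
The monopolist equates marginal revenue to marginal cost: 66 − 6Q = 48, so Q = 3. From demand, P = 57.

Cournot: P = 54; Monopoly: P = 57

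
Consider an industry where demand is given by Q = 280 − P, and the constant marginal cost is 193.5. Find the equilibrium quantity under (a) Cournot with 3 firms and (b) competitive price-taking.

Cournot: Q = 64.875; Competition: Q = 86.5

Inverting demand: P = 280 − Q.
In a 3-firm Cournot equilibrium, symmetry and the first-order condition give q = (280 − 193.5)/(4) = 21.625. So Q = 64.875 and P = 215.125.
Under competition P = MC = 193.5, so Q = (280 − 193.5)/1 = 86.5.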